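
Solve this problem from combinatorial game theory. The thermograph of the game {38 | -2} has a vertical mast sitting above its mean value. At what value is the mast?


Game = {38 | -2}, a switch {a | b} with numbers a > b.
Its thermograph has left wall a - t and right wall b + t, which meet at t = (a - b)/2, where both equal (a + b)/2. So the mast (mean value) is at (a + b)/2.
Mean = (38 + (-2))/2 = 36/2 = 18

18


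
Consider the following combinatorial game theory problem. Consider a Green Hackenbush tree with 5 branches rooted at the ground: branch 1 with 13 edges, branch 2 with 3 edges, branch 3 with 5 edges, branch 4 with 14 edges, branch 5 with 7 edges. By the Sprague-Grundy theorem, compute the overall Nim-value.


The tree has 5 branches from the ground vertex.
In Green Hackenbush, the Nim-value of a simple path of length k is k.
Branch 1: length 13, Nim-value = 13
Branch 2: length 3, Nim-value = 3
Branch 3: length 5, Nim-value = 5
Branch 4: length 14, Nim-value = 14
Branch 5: length 7, Nim-value = 7
Total Nim-value = XOR of all branch values:
0 XOR 13 = 13
13 XOR 3 = 14
14 XOR 5 = 11
11 XOR 14 = 5
5 XOR 7 = 2
Nim-value of the tree = 2

2


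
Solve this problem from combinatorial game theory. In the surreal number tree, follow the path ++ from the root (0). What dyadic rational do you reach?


Sign expansion: ++
Rule: track bounds (lo, hi), initially (-inf, +inf). On '+', the current value becomes lo and we move to the simplest number in (value, hi): value + 1 if hi = +inf, otherwise the midpoint (value + hi)/2. On '-', the current value becomes hi and we move to value - 1 if lo = -inf, otherwise the midpoint (lo + value)/2.
Start at 0.
Step 1: sign = +, move right. Bounds: (0, +inf). Value = 1
Step 2: sign = +, move right. Bounds: (1, +inf). Value = 2
The surreal number with sign expansion ++ is 2.

2


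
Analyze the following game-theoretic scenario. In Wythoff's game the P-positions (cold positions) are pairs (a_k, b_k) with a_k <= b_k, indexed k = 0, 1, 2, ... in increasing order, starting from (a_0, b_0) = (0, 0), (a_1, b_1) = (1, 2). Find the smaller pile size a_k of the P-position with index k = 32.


By Wythoff's theorem, a_k = floor(k * phi) and b_k = floor(k * phi^2) = a_k + k, where phi = (1 + sqrt(5))/2 is the golden ratio.
phi = (1 + sqrt(5))/2 = 1.618034
k = 32
k * phi = 32 * 1.618034 = 51.777088
a_32 = floor(k * phi) = 51

51


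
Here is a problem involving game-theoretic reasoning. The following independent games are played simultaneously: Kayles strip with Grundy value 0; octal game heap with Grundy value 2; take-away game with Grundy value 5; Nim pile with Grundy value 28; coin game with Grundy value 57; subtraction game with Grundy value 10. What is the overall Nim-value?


By the Sprague-Grundy theorem, the Grundy value of a sum of games is the XOR of individual Grundy values.
Kayles strip: Grundy value = 0. Running XOR: 0 XOR 0 = 0
octal game heap: Grundy value = 2. Running XOR: 0 XOR 2 = 2
take-away game: Grundy value = 5. Running XOR: 2 XOR 5 = 7
Nim pile: Grundy value = 28. Running XOR: 7 XOR 28 = 27
coin game: Grundy value = 57. Running XOR: 27 XOR 57 = 34
subtraction game: Grundy value = 10. Running XOR: 34 XOR 10 = 40
The combined Grundy value is 40.

40


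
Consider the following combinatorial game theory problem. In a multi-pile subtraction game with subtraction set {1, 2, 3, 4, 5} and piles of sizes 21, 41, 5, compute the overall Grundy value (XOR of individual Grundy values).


Subtraction set: {1, 2, 3, 4, 5}
For this subtraction set, G(n) = n mod 6 (period = max + 1 = 6).
Pile 1 (size 21): G(21) = 21 mod 6 = 3
Pile 2 (size 41): G(41) = 41 mod 6 = 5
Pile 3 (size 5): G(5) = 5 mod 6 = 5
Total Grundy value = XOR of all: 3 XOR 5 XOR 5 = 3

3


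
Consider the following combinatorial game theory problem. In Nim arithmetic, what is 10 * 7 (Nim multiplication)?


Nim multiplication is bilinear over XOR: (u XOR v) * w = (u*w) XOR (v*w).
So we split each operand into its bit components and XOR the pairwise Nim products.
10 = 2 + 8 (as XOR of powers of 2).
7 = 1 + 2 + 4 (as XOR of powers of 2).
Using the standard Nim-product table on single bits:
  2*2 = 3,   2*4 = 8,   2*8 = 12,
  4*4 = 6,   4*8 = 11,  8*8 = 13,
and  1*x = x (identity), k*l = l*k (commutative).
Pairwise Nim products:
  2 * 1 = 2
  2 * 2 = 3
  2 * 4 = 8
  8 * 1 = 8
  8 * 2 = 12
  8 * 4 = 11
XOR them: 2 XOR 3 XOR 8 XOR 8 XOR 12 XOR 11 = 6.
Result: 10 * 7 = 6 (in Nim).

6


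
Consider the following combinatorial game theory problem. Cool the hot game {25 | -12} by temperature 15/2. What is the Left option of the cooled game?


Original game: {25 | -12} (a switch {a | b} with a > b).
Cooling by t (for t below the temperature (a - b)/2 = 37/2) taxes each move by t: {a | b} cooled by t is {a - t | b + t}.
Cooling amount: t = 15/2
Cooled Left option: 25 - 15/2 = 35/2
Cooled Right option: -12 + 15/2 = -9/2
Cooled game: {35/2 | -9/2}
Left option = 35/2

35/2


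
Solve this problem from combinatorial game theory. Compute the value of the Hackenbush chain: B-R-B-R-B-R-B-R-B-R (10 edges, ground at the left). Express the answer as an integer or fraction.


Edges (from ground): B-R-B-R-B-R-B-R-B-R
By Berlekamp's sign-expansion rule, a Blue-Red Hackenbush stalk has the value of the surreal number whose sign sequence is the edge sequence with B -> + and R -> -.
Sign sequence: +-+-+-+-+-
Trace the sign expansion in the surreal number tree, starting from 0:
Edge 1: B (sign +) -> bounds (0, +inf), value = 1
Edge 2: R (sign -) -> bounds (0, 1), value = 1/2
Edge 3: B (sign +) -> bounds (1/2, 1), value = 3/4
Edge 4: R (sign -) -> bounds (1/2, 3/4), value = 5/8
Edge 5: B (sign +) -> bounds (5/8, 3/4), value = 11/16
Edge 6: R (sign -) -> bounds (5/8, 11/16), value = 21/32
Edge 7: B (sign +) -> bounds (21/32, 11/16), value = 43/64
Edge 8: R (sign -) -> bounds (21/32, 43/64), value = 85/128
Edge 9: B (sign +) -> bounds (85/128, 43/64), value = 171/256
Edge 10: R (sign -) -> bounds (85/128, 171/256), value = 341/512
Game value = 341/512

341/512


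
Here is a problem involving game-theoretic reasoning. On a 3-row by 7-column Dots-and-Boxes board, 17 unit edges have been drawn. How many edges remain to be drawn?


Grid: 3 x 7 boxes, i.e. 4 rows and 8 columns of dots.
Horizontal edges: (rows + 1) * cols = 4 * 7 = 28
Vertical edges: rows * (cols + 1) = 3 * 8 = 24
Total edges: 28 + 24 = 52
Edges drawn: 17
Remaining: 52 - 17 = 35

35


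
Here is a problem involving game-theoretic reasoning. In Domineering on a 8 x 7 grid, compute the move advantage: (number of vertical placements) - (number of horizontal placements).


Board is 8 x 7 (rows x cols).
Left (vertical) placements: (rows-1) * cols = 7 * 7 = 49
Right (horizontal) placements: rows * (cols-1) = 8 * 6 = 48
Advantage = Left - Right = 49 - 48 = 1

1


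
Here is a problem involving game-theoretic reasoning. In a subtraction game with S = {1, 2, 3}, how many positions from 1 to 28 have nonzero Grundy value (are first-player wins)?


Subtraction set S = {1, 2, 3}, so G(n) = n mod 4.
G(n) = 0 when n is a multiple of 4.
Multiples of 4 in [1, 28]: 7
N-positions (nonzero Grundy) = 28 - 7 = 21

21


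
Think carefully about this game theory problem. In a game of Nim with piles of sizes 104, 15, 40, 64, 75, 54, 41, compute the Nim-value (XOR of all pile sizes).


We need the XOR (exclusive or) of all pile sizes.
After XOR-ing pile 1 (size 104): 0 XOR 104 = 104
After XOR-ing pile 2 (size 15): 104 XOR 15 = 103
After XOR-ing pile 3 (size 40): 103 XOR 40 = 79
After XOR-ing pile 4 (size 64): 79 XOR 64 = 15
After XOR-ing pile 5 (size 75): 15 XOR 75 = 68
After XOR-ing pile 6 (size 54): 68 XOR 54 = 114
After XOR-ing pile 7 (size 41): 114 XOR 41 = 91
The Nim-value of this position is 91.

91


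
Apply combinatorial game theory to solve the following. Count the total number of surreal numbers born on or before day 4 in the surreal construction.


Day 0: {|} = 0 is born. Count = 1.
Day n: the number of surreal numbers born by day n is 2^(n+1) - 1.
By day 0: 2^1 - 1 = 1
By day 1: 2^2 - 1 = 3
By day 2: 2^3 - 1 = 7
By day 3: 2^4 - 1 = 15
By day 4: 2^5 - 1 = 31
By day 4: 31 surreal numbers.

31


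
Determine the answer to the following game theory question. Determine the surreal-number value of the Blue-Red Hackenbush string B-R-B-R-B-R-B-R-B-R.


Edges (from ground): B-R-B-R-B-R-B-R-B-R
By Berlekamp's sign-expansion rule, a Blue-Red Hackenbush stalk has the value of the surreal number whose sign sequence is the edge sequence with B -> + and R -> -.
Sign sequence: +-+-+-+-+-
Trace the sign expansion in the surreal number tree, starting from 0:
Edge 1: B (sign +) -> bounds (0, +inf), value = 1
Edge 2: R (sign -) -> bounds (0, 1), value = 1/2
Edge 3: B (sign +) -> bounds (1/2, 1), value = 3/4
Edge 4: R (sign -) -> bounds (1/2, 3/4), value = 5/8
Edge 5: B (sign +) -> bounds (5/8, 3/4), value = 11/16
Edge 6: R (sign -) -> bounds (5/8, 11/16), value = 21/32
Edge 7: B (sign +) -> bounds (21/32, 11/16), value = 43/64
Edge 8: R (sign -) -> bounds (21/32, 43/64), value = 85/128
Edge 9: B (sign +) -> bounds (85/128, 43/64), value = 171/256
Edge 10: R (sign -) -> bounds (85/128, 171/256), value = 341/512
Game value = 341/512

341/512


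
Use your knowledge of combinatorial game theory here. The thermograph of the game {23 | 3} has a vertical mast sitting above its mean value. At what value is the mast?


Game = {23 | 3}, a switch {a | b} with numbers a > b.
Its thermograph has left wall a - t and right wall b + t, which meet at t = (a - b)/2, where both equal (a + b)/2. So the mast (mean value) is at (a + b)/2.
Mean = (23 + (3))/2 = 26/2 = 13

13


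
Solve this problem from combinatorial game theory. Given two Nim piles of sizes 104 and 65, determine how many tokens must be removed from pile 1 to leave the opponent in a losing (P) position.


Piles: 104 and 65
Current XOR: 104 XOR 65 = 41 (non-zero, so this is an N-position).
To make the XOR zero, we need to find a move that balances the piles.
For pile 1 (size 104): target = 104 XOR 41 = 65
We reduce pile 1 from 104 to 65.
Tokens removed: 104 - 65 = 39
Verification: 65 XOR 65 = 0

39


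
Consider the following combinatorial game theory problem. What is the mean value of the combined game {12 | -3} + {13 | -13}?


G1 = {12 | -3}, G2 = {13 | -13}
Each is a switch {a | b} with numbers a > b; its mean value is (a + b)/2, and mean value is additive over game sums: m(G1 + G2) = m(G1) + m(G2).
Mean of G1 = (12 + (-3))/2 = 9/2 = 9/2
Mean of G2 = (13 + (-13))/2 = 0/2 = 0
Mean of G1 + G2 = 9/2 + 0 = 9/2

9/2


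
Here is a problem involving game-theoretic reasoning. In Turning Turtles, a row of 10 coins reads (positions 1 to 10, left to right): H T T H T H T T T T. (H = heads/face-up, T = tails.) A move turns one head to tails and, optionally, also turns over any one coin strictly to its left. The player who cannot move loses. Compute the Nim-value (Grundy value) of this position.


Coins: H T T H T H T T T T
Key fact: a single head at position k behaves exactly like a Nim heap of size k (turning it to T and optionally flipping a coin at j < k corresponds to moving the heap from k to j, or to 0), and heads combine as a disjunctive sum (two heads at the same place would cancel, matching j XOR j = 0). So the Nim-value is the XOR of the 1-indexed positions of the heads.
Face-up positions (1-indexed): [1, 4, 6]
XOR 0 with 1: 0 XOR 1 = 1
XOR 1 with 4: 1 XOR 4 = 5
XOR 5 with 6: 5 XOR 6 = 3
Nim-value = 3

3


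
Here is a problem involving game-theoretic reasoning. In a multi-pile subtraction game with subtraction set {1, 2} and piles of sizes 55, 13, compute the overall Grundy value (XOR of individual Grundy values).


Subtraction set: {1, 2}
For this subtraction set, G(n) = n mod 3 (period = max + 1 = 3).
Pile 1 (size 55): G(55) = 55 mod 3 = 1
Pile 2 (size 13): G(13) = 13 mod 3 = 1
Total Grundy value = XOR of all: 1 XOR 1 = 0

0


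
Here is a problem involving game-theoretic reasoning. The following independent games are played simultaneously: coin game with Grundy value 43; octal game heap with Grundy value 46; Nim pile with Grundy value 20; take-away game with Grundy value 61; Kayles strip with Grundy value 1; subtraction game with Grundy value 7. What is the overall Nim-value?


By the Sprague-Grundy theorem, the Grundy value of a sum of games is the XOR of individual Grundy values.
coin game: Grundy value = 43. Running XOR: 0 XOR 43 = 43
octal game heap: Grundy value = 46. Running XOR: 43 XOR 46 = 5
Nim pile: Grundy value = 20. Running XOR: 5 XOR 20 = 17
take-away game: Grundy value = 61. Running XOR: 17 XOR 61 = 44
Kayles strip: Grundy value = 1. Running XOR: 44 XOR 1 = 45
subtraction game: Grundy value = 7. Running XOR: 45 XOR 7 = 42
The combined Grundy value is 42.

42


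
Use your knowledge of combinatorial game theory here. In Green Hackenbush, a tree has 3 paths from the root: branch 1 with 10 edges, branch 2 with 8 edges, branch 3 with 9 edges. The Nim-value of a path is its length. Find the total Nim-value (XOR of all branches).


The tree has 3 branches from the ground vertex.
In Green Hackenbush, the Nim-value of a simple path of length k is k.
Branch 1: length 10, Nim-value = 10
Branch 2: length 8, Nim-value = 8
Branch 3: length 9, Nim-value = 9
Total Nim-value = XOR of all branch values:
0 XOR 10 = 10
10 XOR 8 = 2
2 XOR 9 = 11
Nim-value of the tree = 11

11


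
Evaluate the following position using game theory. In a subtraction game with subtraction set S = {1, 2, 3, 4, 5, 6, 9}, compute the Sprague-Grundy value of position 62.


The subtraction set is S = {1, 2, 3, 4, 5, 6, 9}.
G(k) = mex{ G(k - s) : s in S, s <= k }. We compute iteratively: G(0) = 0.
G(1) = mex({0}) = 1
G(2) = mex({0, 1}) = 2
G(3) = mex({0, 1, 2}) = 3
G(4) = mex({0, 1, 2, 3}) = 4
G(5) = mex({0, 1, 2, 3, 4}) = 5
G(6) = mex({0, 1, 2, 3, 4, 5}) = 6
G(7) = mex({1, 2, 3, 4, 5, 6}) = 0
G(8) = mex({0, 2, 3, 4, 5, 6}) = 1
G(9) = mex({0, 1, 3, 4, 5, 6}) = 2
G(10) = mex({0, 1, 2, 4, 5, 6}) = 3
G(11) = mex({0, 1, 2, 3, 5, 6}) = 4
G(12) = mex({0, 1, 2, 3, 4, 6}) = 5
G(13) = mex({0, 1, 2, 3, 4, 5}) = 6
G(14) = mex({1, 2, 3, 4, 5, 6}) = 0
G(15) = mex({0, 2, 3, 4, 5, 6}) = 1
Observe that G(7)..G(15) = 0, 1, 2, 3, 4, 5, 6, 0, 1 repeats G(0)..G(8) = 0, 1, 2, 3, 4, 5, 6, 0, 1.
For k >= max(S) = 9, G(k) is determined by the previous 9 values G(k-9)..G(k-1); a window of 9 consecutive values has recurred shifted by 7, so by induction G(k + 7) = G(k) for all k >= 0: the sequence is periodic from the start with period 7.
One period: G(0..6) = 0, 1, 2, 3, 4, 5, 6.
62 mod 7 = 6, so G(62) = G(6) = 6.

6


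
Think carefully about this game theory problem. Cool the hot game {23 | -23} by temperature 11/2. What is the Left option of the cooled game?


Original game: {23 | -23} (a switch {a | b} with a > b).
Cooling by t (for t below the temperature (a - b)/2 = 23) taxes each move by t: {a | b} cooled by t is {a - t | b + t}.
Cooling amount: t = 11/2
Cooled Left option: 23 - 11/2 = 35/2
Cooled Right option: -23 + 11/2 = -35/2
Cooled game: {35/2 | -35/2}
Left option = 35/2

35/2


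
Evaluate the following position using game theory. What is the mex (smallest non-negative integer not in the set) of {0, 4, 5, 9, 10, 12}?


Set = {0, 4, 5, 9, 10, 12}
0 is in the set.
1 is NOT in the set. This is the mex.
mex = 1

1


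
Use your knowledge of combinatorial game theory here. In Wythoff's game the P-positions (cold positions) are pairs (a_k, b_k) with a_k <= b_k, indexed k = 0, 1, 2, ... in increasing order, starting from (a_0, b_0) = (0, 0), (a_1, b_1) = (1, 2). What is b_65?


By Wythoff's theorem, a_k = floor(k * phi) and b_k = floor(k * phi^2) = a_k + k, where phi = (1 + sqrt(5))/2 is the golden ratio.
phi = (1 + sqrt(5))/2 = 1.618034
phi^2 = phi + 1 = 2.618034
k = 65
k * phi^2 = 65 * 2.618034 = 170.172209
b_65 = floor(k * phi^2) = 170 (check: a_65 + k = 105 + 65 = 170)

170


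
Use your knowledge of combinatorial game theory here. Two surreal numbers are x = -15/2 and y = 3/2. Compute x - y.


x = -15/2, y = 3/2
Converting to common denominator: 2
x = -15/2, y = 3/2
x - y = -15/2 - 3/2 = -9

-9


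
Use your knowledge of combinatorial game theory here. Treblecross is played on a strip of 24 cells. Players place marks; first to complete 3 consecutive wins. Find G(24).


Treblecross: place X on empty cells; 3-in-a-row wins.
Playing within two cells of an existing X lets the opponent win at once, so sensible play treats the cells i-2..i+2 around each X as dead. The player left with no safe cell loses, so this is a normal-play take-away game on strips of safe cells.
Placing X at cell i (0-indexed) of a strip of k safe cells leaves independent strips of sizes max(0, i-2) and max(0, k-i-3). Hence G(k) = mex{ G(max(0,i-2)) XOR G(max(0,k-i-3)) : 0 <= i < k }, with G(0) = 0.
G(1): splits (0,0):0^0=0 -> mex({0}) = 1
G(2): splits (0,0):0^0=0 -> mex({0}) = 1
G(3): splits (0,0):0^0=0 -> mex({0}) = 1
G(4): splits (0,1):0^1=1 (0,0):0^0=0 -> mex({0, 1}) = 2
G(5): splits (0,2):0^1=1 (0,1):0^1=1 (0,0):0^0=0 -> mex({0, 1}) = 2
G(6) = mex({1}) = 0
G(7) = mex({0, 1, 2}) = 3
G(8) = mex({0, 1, 2}) = 3
G(9) = mex({0, 2}) = 1
G(10) = mex({0, 2, 3}) = 1
G(11) = mex({0, 3}) = 1
G(12) = mex({1, 3}) = 0
G(13) = mex({0, 1, 2, 3}) = 4
G(14) = mex({0, 1, 2}) = 3
G(15) = mex({0, 1, 2}) = 3
G(16) = mex({0, 1, 2, 4}) = 3
G(17) = mex({0, 1, 3, 4}) = 2
G(18) = mex({0, 1, 3, 4}) = 2
G(19) = mex({0, 1, 3, 5}) = 2
G(20) = mex({0, 1, 2, 3, 5}) = 4
G(21) = mex({0, 1, 2, 3, 5}) = 4
G(22) = mex({1, 2, 6}) = 0
G(23) = mex({0, 1, 2, 3, 4, 6}) = 5
G(24) = mex({0, 1, 2, 3, 4}) = 5
Therefore G(24) = 5.

5


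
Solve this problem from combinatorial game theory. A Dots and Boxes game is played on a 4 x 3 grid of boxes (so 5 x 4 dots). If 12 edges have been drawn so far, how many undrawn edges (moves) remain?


Grid: 4 x 3 boxes, i.e. 5 rows and 4 columns of dots.
Horizontal edges: (rows + 1) * cols = 5 * 3 = 15
Vertical edges: rows * (cols + 1) = 4 * 4 = 16
Total edges: 15 + 16 = 31
Edges drawn: 12
Remaining: 31 - 12 = 19

19


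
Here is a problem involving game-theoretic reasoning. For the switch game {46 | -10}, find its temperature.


The game is {46 | -10}, a switch {a | b} with numbers a > b.
Cooling {a | b} by t gives {a - t | b + t}, which stops being hot when a - t = b + t, i.e. at t = (a - b)/2. So the temperature of a switch is (a - b)/2.
Temperature = (Left option - Right option) / 2
= (46 - (-10)) / 2
= 56 / 2
= 28

28


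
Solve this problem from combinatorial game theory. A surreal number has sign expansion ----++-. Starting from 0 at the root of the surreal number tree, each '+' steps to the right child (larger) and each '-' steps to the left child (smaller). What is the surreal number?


Sign expansion: ----++-
Rule: track bounds (lo, hi), initially (-inf, +inf). On '+', the current value becomes lo and we move to the simplest number in (value, hi): value + 1 if hi = +inf, otherwise the midpoint (value + hi)/2. On '-', the current value becomes hi and we move to value - 1 if lo = -inf, otherwise the midpoint (lo + value)/2.
Start at 0.
Step 1: sign = -, move left. Bounds: (-inf, 0). Value = -1
Step 2: sign = -, move left. Bounds: (-inf, -1). Value = -2
Step 3: sign = -, move left. Bounds: (-inf, -2). Value = -3
Step 4: sign = -, move left. Bounds: (-inf, -3). Value = -4
Step 5: sign = +, move right. Bounds: (-4, -3). Value = -7/2
Step 6: sign = +, move right. Bounds: (-7/2, -3). Value = -13/4
Step 7: sign = -, move left. Bounds: (-7/2, -13/4). Value = -27/8
The surreal number with sign expansion ----++- is -27/8.

-27/8


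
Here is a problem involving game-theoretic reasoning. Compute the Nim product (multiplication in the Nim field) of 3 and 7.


Nim multiplication is bilinear over XOR: (u XOR v) * w = (u*w) XOR (v*w).
So we split each operand into its bit components and XOR the pairwise Nim products.
3 = 1 + 2 (as XOR of powers of 2).
7 = 1 + 2 + 4 (as XOR of powers of 2).
Using the standard Nim-product table on single bits:
  2*2 = 3,   2*4 = 8,   2*8 = 12,
  4*4 = 6,   4*8 = 11,  8*8 = 13,
and  1*x = x (identity), k*l = l*k (commutative).
Pairwise Nim products:
  1 * 1 = 1
  1 * 2 = 2
  1 * 4 = 4
  2 * 1 = 2
  2 * 2 = 3
  2 * 4 = 8
XOR them: 1 XOR 2 XOR 4 XOR 2 XOR 3 XOR 8 = 14.
Result: 3 * 7 = 14 (in Nim).

14


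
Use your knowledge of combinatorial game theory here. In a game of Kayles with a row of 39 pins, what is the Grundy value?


Kayles: a move removes 1 or 2 adjacent pins from a contiguous row.
Removing pins from a row of k leaves two independent rows (a, b) with a + b = k - 1 (one pin) or a + b = k - 2 (two pins); an end removal gives a = 0.
By Sprague-Grundy, G(k) = mex{ G(a) XOR G(b) } over all these splits. G(0) = 0.
G(1): splits (0,0):0^0=0 -> mex({0}) = 1
G(2): splits (0,1):0^1=1 (0,0):0^0=0 -> mex({0, 1}) = 2
G(3): splits (0,2):0^2=2 (1,1):1^1=0 (0,1):0^1=1 -> mex({0, 1, 2}) = 3
G(4): splits (0,3):0^3=3 (1,2):1^2=3 (0,2):0^2=2 (1,1):1^1=0 -> mex({0, 2, 3}) = 1
G(5): splits (0,4):0^1=1 (1,3):1^3=2 (2,2):2^2=0 (0,3):0^3=3 (1,2):1^2=3 -> mex({0, 1, 2, 3}) = 4
G(6) = mex({0, 1, 2, 4}) = 3
G(7) = mex({0, 1, 3, 4, 5}) = 2
G(8) = mex({0, 2, 3, 5, 6}) = 1
G(9) = mex({0, 1, 2, 3, 6, 7}) = 4
G(10) = mex({0, 1, 3, 4, 5, 7}) = 2
G(11) = mex({0, 1, 2, 3, 4, 5}) = 6
G(12) = mex({0, 1, 2, 3, 5, 6, 7}) = 4
G(13) = mex({0, 2, 3, 4, 6, 7}) = 1
G(14) = mex({0, 1, 4, 5, 6, 7}) = 2
G(15) = mex({0, 1, 2, 3, 4, 5, 6}) = 7
G(16) = mex({0, 2, 3, 5, 6, 7}) = 1
G(17) = mex({0, 1, 2, 3, 5, 6, 7}) = 4
G(18) = mex({0, 1, 2, 4, 5, 6}) = 3
G(19) = mex({0, 1, 3, 4, 5, 7}) = 2
G(20) = mex({0, 2, 3, 4, 5, 6, 7}) = 1
G(21) = mex({0, 1, 2, 3, 5, 6, 7}) = 4
G(22) = mex({0, 1, 2, 3, 4, 5, 7}) = 6
G(23) = mex({0, 1, 2, 3, 4, 5, 6}) = 7
G(24) = mex({0, 1, 2, 3, 5, 6, 7}) = 4
G(25) = mex({0, 2, 3, 4, 6, 7}) = 1
G(26) = mex({0, 1, 3, 4, 5, 6, 7}) = 2
G(27) = mex({0, 1, 2, 3, 4, 5, 6, 7}) = 8
G(28) = mex({0, 1, 2, 3, 4, 6, 7, 8}) = 5
G(29) = mex({0, 1, 2, 3, 5, 6, 7, 8, 9}) = 4
G(30) = mex({0, 1, 2, 3, 4, 5, 6, 9, 10}) = 7
G(31) = mex({0, 1, 3, 4, 5, 7, 10, 11}) = 2
G(32) = mex({0, 2, 3, 4, 5, 6, 7, 9, 11}) = 1
G(33) = mex({0, 1, 2, 3, 4, 5, 6, 7, 9, 12}) = 8
G(34) = mex({0, 1, 2, 3, 4, 5, 7, 8, 11, 12}) = 6
G(35) = mex({0, 1, 2, 3, 4, 5, 6, 8, 9, 10, 11}) = 7
G(36) = mex({0, 1, 2, 3, 5, 6, 7, 9, 10}) = 4
G(37) = mex({0, 2, 3, 4, 6, 7, 9, 10, 11, 12}) = 1
G(38) = mex({0, 1, 3, 4, 5, 6, 7, 9, 10, 11, 12}) = 2
G(39) = mex({0, 1, 2, 4, 5, 6, 7, 9, 10, 12, 14}) = 3
Therefore G(39) = 3.

3


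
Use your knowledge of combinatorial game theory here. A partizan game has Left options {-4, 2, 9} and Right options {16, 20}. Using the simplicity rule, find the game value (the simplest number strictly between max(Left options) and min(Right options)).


Left options: {-4, 2, 9}, max = 9
Right options: {16, 20}, min = 16
All options are numbers and max(Left) < min(Right), so by the simplicity theorem the value is the simplest (earliest-born) number strictly between 9 and 16.
Integers 10 through 15 all lie strictly between 9 and 16.
Among integers, the simplest (lowest birthday = smallest |n|; 0 is born on day 0, +-n on day n) is 10.
No non-integer in the interval can be simpler: if x is a non-integer in the interval, then floor(x) or ceil(x) also lies in the interval (the interval contains an integer), and both are proper prefixes of x's sign expansion, i.e. born earlier. So the game value is 10.
Game value = 10

10


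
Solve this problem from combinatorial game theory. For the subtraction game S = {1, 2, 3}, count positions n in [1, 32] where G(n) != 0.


Subtraction set S = {1, 2, 3}, so G(n) = n mod 4.
G(n) = 0 when n is a multiple of 4.
Multiples of 4 in [1, 32]: 8
N-positions (nonzero Grundy) = 32 - 8 = 24

24


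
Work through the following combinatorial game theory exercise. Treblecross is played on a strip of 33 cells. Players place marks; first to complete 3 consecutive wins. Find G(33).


Treblecross: place X on empty cells; 3-in-a-row wins.
Playing within two cells of an existing X lets the opponent win at once, so sensible play treats the cells i-2..i+2 around each X as dead. The player left with no safe cell loses, so this is a normal-play take-away game on strips of safe cells.
Placing X at cell i (0-indexed) of a strip of k safe cells leaves independent strips of sizes max(0, i-2) and max(0, k-i-3). Hence G(k) = mex{ G(max(0,i-2)) XOR G(max(0,k-i-3)) : 0 <= i < k }, with G(0) = 0.
G(1): splits (0,0):0^0=0 -> mex({0}) = 1
G(2): splits (0,0):0^0=0 -> mex({0}) = 1
G(3): splits (0,0):0^0=0 -> mex({0}) = 1
G(4): splits (0,1):0^1=1 (0,0):0^0=0 -> mex({0, 1}) = 2
G(5): splits (0,2):0^1=1 (0,1):0^1=1 (0,0):0^0=0 -> mex({0, 1}) = 2
G(6) = mex({1}) = 0
G(7) = mex({0, 1, 2}) = 3
G(8) = mex({0, 1, 2}) = 3
G(9) = mex({0, 2}) = 1
G(10) = mex({0, 2, 3}) = 1
G(11) = mex({0, 3}) = 1
G(12) = mex({1, 3}) = 0
G(13) = mex({0, 1, 2, 3}) = 4
G(14) = mex({0, 1, 2}) = 3
G(15) = mex({0, 1, 2}) = 3
G(16) = mex({0, 1, 2, 4}) = 3
G(17) = mex({0, 1, 3, 4}) = 2
G(18) = mex({0, 1, 3, 4}) = 2
G(19) = mex({0, 1, 3, 5}) = 2
G(20) = mex({0, 1, 2, 3, 5}) = 4
G(21) = mex({0, 1, 2, 3, 5}) = 4
G(22) = mex({1, 2, 6}) = 0
G(23) = mex({0, 1, 2, 3, 4, 6}) = 5
G(24) = mex({0, 1, 2, 3, 4}) = 5
G(25) = mex({0, 1, 3, 4, 7}) = 2
G(26) = mex({0, 1, 3, 4, 5, 7}) = 2
G(27) = mex({0, 1, 3, 5}) = 2
G(28) = mex({0, 1, 2, 5}) = 3
G(29) = mex({0, 1, 2, 4, 5, 6}) = 3
G(30) = mex({1, 2, 4, 6}) = 0
G(31) = mex({0, 1, 2, 3, 4, 6}) = 5
G(32) = mex({1, 2, 3, 4, 7}) = 0
G(33) = mex({0, 3, 7}) = 1
Therefore G(33) = 1.

1


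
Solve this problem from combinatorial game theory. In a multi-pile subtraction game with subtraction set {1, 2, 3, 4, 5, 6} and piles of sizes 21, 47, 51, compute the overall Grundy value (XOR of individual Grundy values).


Subtraction set: {1, 2, 3, 4, 5, 6}
For this subtraction set, G(n) = n mod 7 (period = max + 1 = 7).
Pile 1 (size 21): G(21) = 21 mod 7 = 0
Pile 2 (size 47): G(47) = 47 mod 7 = 5
Pile 3 (size 51): G(51) = 51 mod 7 = 2
Total Grundy value = XOR of all: 0 XOR 5 XOR 2 = 7

7


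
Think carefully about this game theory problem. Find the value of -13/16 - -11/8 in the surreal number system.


x = -13/16, y = -11/8
Converting to common denominator: 16
x = -13/16, y = -22/16
x - y = -13/16 - -11/8 = 9/16

9/16


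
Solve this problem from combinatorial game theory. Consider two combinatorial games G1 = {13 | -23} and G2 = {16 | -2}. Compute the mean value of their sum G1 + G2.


G1 = {13 | -23}, G2 = {16 | -2}
Each is a switch {a | b} with numbers a > b; its mean value is (a + b)/2, and mean value is additive over game sums: m(G1 + G2) = m(G1) + m(G2).
Mean of G1 = (13 + (-23))/2 = -10/2 = -5
Mean of G2 = (16 + (-2))/2 = 14/2 = 7
Mean of G1 + G2 = -5 + 7 = 2

2


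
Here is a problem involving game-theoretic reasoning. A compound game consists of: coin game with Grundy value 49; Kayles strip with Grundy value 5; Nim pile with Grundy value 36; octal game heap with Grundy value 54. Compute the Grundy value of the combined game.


By the Sprague-Grundy theorem, the Grundy value of a sum of games is the XOR of individual Grundy values.
coin game: Grundy value = 49. Running XOR: 0 XOR 49 = 49
Kayles strip: Grundy value = 5. Running XOR: 49 XOR 5 = 52
Nim pile: Grundy value = 36. Running XOR: 52 XOR 36 = 16
octal game heap: Grundy value = 54. Running XOR: 16 XOR 54 = 38
The combined Grundy value is 38.

38


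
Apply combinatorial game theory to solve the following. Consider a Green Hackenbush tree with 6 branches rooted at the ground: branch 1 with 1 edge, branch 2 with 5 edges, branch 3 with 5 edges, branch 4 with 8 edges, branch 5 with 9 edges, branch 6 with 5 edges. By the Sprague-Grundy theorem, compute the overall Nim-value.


The tree has 6 branches from the ground vertex.
In Green Hackenbush, the Nim-value of a simple path of length k is k.
Branch 1: length 1, Nim-value = 1
Branch 2: length 5, Nim-value = 5
Branch 3: length 5, Nim-value = 5
Branch 4: length 8, Nim-value = 8
Branch 5: length 9, Nim-value = 9
Branch 6: length 5, Nim-value = 5
Total Nim-value = XOR of all branch values:
0 XOR 1 = 1
1 XOR 5 = 4
4 XOR 5 = 1
1 XOR 8 = 9
9 XOR 9 = 0
0 XOR 5 = 5
Nim-value of the tree = 5

5


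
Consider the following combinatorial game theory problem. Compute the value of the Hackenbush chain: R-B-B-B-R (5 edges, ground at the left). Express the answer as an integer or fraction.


Edges (from ground): R-B-B-B-R
By Berlekamp's sign-expansion rule, a Blue-Red Hackenbush stalk has the value of the surreal number whose sign sequence is the edge sequence with B -> + and R -> -.
Sign sequence: -+++-
Trace the sign expansion in the surreal number tree, starting from 0:
Edge 1: R (sign -) -> bounds (-inf, 0), value = -1
Edge 2: B (sign +) -> bounds (-1, 0), value = -1/2
Edge 3: B (sign +) -> bounds (-1/2, 0), value = -1/4
Edge 4: B (sign +) -> bounds (-1/4, 0), value = -1/8
Edge 5: R (sign -) -> bounds (-1/4, -1/8), value = -3/16
Game value = -3/16

-3/16


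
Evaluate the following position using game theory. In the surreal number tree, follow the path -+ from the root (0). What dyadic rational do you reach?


Sign expansion: -+
Rule: track bounds (lo, hi), initially (-inf, +inf). On '+', the current value becomes lo and we move to the simplest number in (value, hi): value + 1 if hi = +inf, otherwise the midpoint (value + hi)/2. On '-', the current value becomes hi and we move to value - 1 if lo = -inf, otherwise the midpoint (lo + value)/2.
Start at 0.
Step 1: sign = -, move left. Bounds: (-inf, 0). Value = -1
Step 2: sign = +, move right. Bounds: (-1, 0). Value = -1/2
The surreal number with sign expansion -+ is -1/2.

-1/2


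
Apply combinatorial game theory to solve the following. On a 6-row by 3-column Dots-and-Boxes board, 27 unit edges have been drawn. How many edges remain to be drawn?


Grid: 6 x 3 boxes, i.e. 7 rows and 4 columns of dots.
Horizontal edges: (rows + 1) * cols = 7 * 3 = 21
Vertical edges: rows * (cols + 1) = 6 * 4 = 24
Total edges: 21 + 24 = 45
Edges drawn: 27
Remaining: 45 - 27 = 18

18


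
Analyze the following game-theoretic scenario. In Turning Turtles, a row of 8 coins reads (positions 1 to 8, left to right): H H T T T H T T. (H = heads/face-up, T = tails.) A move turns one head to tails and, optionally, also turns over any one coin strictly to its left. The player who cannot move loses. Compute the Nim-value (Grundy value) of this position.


Coins: H H T T T H T T
Key fact: a single head at position k behaves exactly like a Nim heap of size k (turning it to T and optionally flipping a coin at j < k corresponds to moving the heap from k to j, or to 0), and heads combine as a disjunctive sum (two heads at the same place would cancel, matching j XOR j = 0). So the Nim-value is the XOR of the 1-indexed positions of the heads.
Face-up positions (1-indexed): [1, 2, 6]
XOR 0 with 1: 0 XOR 1 = 1
XOR 1 with 2: 1 XOR 2 = 3
XOR 3 with 6: 3 XOR 6 = 5
Nim-value = 5

5


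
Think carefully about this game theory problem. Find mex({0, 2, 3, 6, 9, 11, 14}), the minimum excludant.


Set = {0, 2, 3, 6, 9, 11, 14}
0 is in the set.
1 is NOT in the set. This is the mex.
mex = 1

1


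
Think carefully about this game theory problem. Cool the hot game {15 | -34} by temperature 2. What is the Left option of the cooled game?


Original game: {15 | -34} (a switch {a | b} with a > b).
Cooling by t (for t below the temperature (a - b)/2 = 49/2) taxes each move by t: {a | b} cooled by t is {a - t | b + t}.
Cooling amount: t = 2
Cooled Left option: 15 - 2 = 13
Cooled Right option: -34 + 2 = -32
Cooled game: {13 | -32}
Left option = 13

13


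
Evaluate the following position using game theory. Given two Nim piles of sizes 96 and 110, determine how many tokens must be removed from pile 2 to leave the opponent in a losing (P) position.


Piles: 96 and 110
Current XOR: 96 XOR 110 = 14 (non-zero, so this is an N-position).
To make the XOR zero, we need to find a move that balances the piles.
For pile 2 (size 110): target = 110 XOR 14 = 96
We reduce pile 2 from 110 to 96.
Tokens removed: 110 - 96 = 14
Verification: 96 XOR 96 = 0

14


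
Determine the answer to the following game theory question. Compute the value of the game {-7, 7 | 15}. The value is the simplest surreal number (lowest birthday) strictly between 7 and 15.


Left options: {-7, 7}, max = 7
Right options: {15}, min = 15
All options are numbers and max(Left) < min(Right), so by the simplicity theorem the value is the simplest (earliest-born) number strictly between 7 and 15.
Integers 8 through 14 all lie strictly between 7 and 15.
Among integers, the simplest (lowest birthday = smallest |n|; 0 is born on day 0, +-n on day n) is 8.
No non-integer in the interval can be simpler: if x is a non-integer in the interval, then floor(x) or ceil(x) also lies in the interval (the interval contains an integer), and both are proper prefixes of x's sign expansion, i.e. born earlier. So the game value is 8.
Game value = 8

8


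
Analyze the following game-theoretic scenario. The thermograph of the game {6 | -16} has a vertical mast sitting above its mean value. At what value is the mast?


Game = {6 | -16}, a switch {a | b} with numbers a > b.
Its thermograph has left wall a - t and right wall b + t, which meet at t = (a - b)/2, where both equal (a + b)/2. So the mast (mean value) is at (a + b)/2.
Mean = (6 + (-16))/2 = -10/2 = -5

-5


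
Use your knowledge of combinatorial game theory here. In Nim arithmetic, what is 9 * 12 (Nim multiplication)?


Nim multiplication is bilinear over XOR: (u XOR v) * w = (u*w) XOR (v*w).
So we split each operand into its bit components and XOR the pairwise Nim products.
9 = 1 + 8 (as XOR of powers of 2).
12 = 4 + 8 (as XOR of powers of 2).
Using the standard Nim-product table on single bits:
  2*2 = 3,   2*4 = 8,   2*8 = 12,
  4*4 = 6,   4*8 = 11,  8*8 = 13,
and  1*x = x (identity), k*l = l*k (commutative).
Pairwise Nim products:
  1 * 4 = 4
  1 * 8 = 8
  8 * 4 = 11
  8 * 8 = 13
XOR them: 4 XOR 8 XOR 11 XOR 13 = 10.
Result: 9 * 12 = 10 (in Nim).

10


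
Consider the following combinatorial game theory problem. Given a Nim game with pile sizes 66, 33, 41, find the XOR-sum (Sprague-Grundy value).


We need the XOR (exclusive or) of all pile sizes.
After XOR-ing pile 1 (size 66): 0 XOR 66 = 66
After XOR-ing pile 2 (size 33): 66 XOR 33 = 99
After XOR-ing pile 3 (size 41): 99 XOR 41 = 74
The Nim-value of this position is 74.

74


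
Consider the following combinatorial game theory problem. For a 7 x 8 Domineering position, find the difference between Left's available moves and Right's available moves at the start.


Board is 7 x 8 (rows x cols).
Left (vertical) placements: (rows-1) * cols = 6 * 8 = 48
Right (horizontal) placements: rows * (cols-1) = 7 * 7 = 49
Advantage = Left - Right = 48 - 49 = -1

-1


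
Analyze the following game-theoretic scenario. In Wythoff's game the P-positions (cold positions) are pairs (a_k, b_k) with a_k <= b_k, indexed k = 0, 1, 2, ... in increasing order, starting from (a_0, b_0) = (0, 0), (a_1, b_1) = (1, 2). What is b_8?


By Wythoff's theorem, a_k = floor(k * phi) and b_k = floor(k * phi^2) = a_k + k, where phi = (1 + sqrt(5))/2 is the golden ratio.
phi = (1 + sqrt(5))/2 = 1.618034
phi^2 = phi + 1 = 2.618034
k = 8
k * phi^2 = 8 * 2.618034 = 20.944272
b_8 = floor(k * phi^2) = 20 (check: a_8 + k = 12 + 8 = 20)

20


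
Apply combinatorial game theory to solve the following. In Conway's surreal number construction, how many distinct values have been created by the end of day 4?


Day 0: {|} = 0 is born. Count = 1.
Day n: the number of surreal numbers born by day n is 2^(n+1) - 1.
By day 0: 2^1 - 1 = 1
By day 1: 2^2 - 1 = 3
By day 2: 2^3 - 1 = 7
By day 3: 2^4 - 1 = 15
By day 4: 2^5 - 1 = 31
By day 4: 31 surreal numbers.

31


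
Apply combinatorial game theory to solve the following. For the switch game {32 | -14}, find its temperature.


The game is {32 | -14}, a switch {a | b} with numbers a > b.
Cooling {a | b} by t gives {a - t | b + t}, which stops being hot when a - t = b + t, i.e. at t = (a - b)/2. So the temperature of a switch is (a - b)/2.
Temperature = (Left option - Right option) / 2
= (32 - (-14)) / 2
= 46 / 2
= 23

23


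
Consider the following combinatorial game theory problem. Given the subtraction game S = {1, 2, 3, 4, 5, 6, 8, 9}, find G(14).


The subtraction set is S = {1, 2, 3, 4, 5, 6, 8, 9}.
G(k) = mex{ G(k - s) : s in S, s <= k }. We compute iteratively: G(0) = 0.
G(1) = mex({0}) = 1
G(2) = mex({0, 1}) = 2
G(3) = mex({0, 1, 2}) = 3
G(4) = mex({0, 1, 2, 3}) = 4
G(5) = mex({0, 1, 2, 3, 4}) = 5
G(6) = mex({0, 1, 2, 3, 4, 5}) = 6
G(7) = mex({1, 2, 3, 4, 5, 6}) = 0
G(8) = mex({0, 2, 3, 4, 5, 6}) = 1
G(9) = mex({0, 1, 3, 4, 5, 6}) = 2
G(10) = mex({0, 1, 2, 4, 5, 6}) = 3
G(11) = mex({0, 1, 2, 3, 5, 6}) = 4
G(12) = mex({0, 1, 2, 3, 4, 6}) = 5
G(13) = mex({0, 1, 2, 3, 4, 5}) = 6
G(14) = mex({1, 2, 3, 4, 5, 6}) = 0
Therefore G(14) = 0.

0


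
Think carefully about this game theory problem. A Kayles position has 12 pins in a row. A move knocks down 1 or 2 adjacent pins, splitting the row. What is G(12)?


Kayles: a move removes 1 or 2 adjacent pins from a contiguous row.
Removing pins from a row of k leaves two independent rows (a, b) with a + b = k - 1 (one pin) or a + b = k - 2 (two pins); an end removal gives a = 0.
By Sprague-Grundy, G(k) = mex{ G(a) XOR G(b) } over all these splits. G(0) = 0.
G(1): splits (0,0):0^0=0 -> mex({0}) = 1
G(2): splits (0,1):0^1=1 (0,0):0^0=0 -> mex({0, 1}) = 2
G(3): splits (0,2):0^2=2 (1,1):1^1=0 (0,1):0^1=1 -> mex({0, 1, 2}) = 3
G(4): splits (0,3):0^3=3 (1,2):1^2=3 (0,2):0^2=2 (1,1):1^1=0 -> mex({0, 2, 3}) = 1
G(5): splits (0,4):0^1=1 (1,3):1^3=2 (2,2):2^2=0 (0,3):0^3=3 (1,2):1^2=3 -> mex({0, 1, 2, 3}) = 4
G(6) = mex({0, 1, 2, 4}) = 3
G(7) = mex({0, 1, 3, 4, 5}) = 2
G(8) = mex({0, 2, 3, 5, 6}) = 1
G(9) = mex({0, 1, 2, 3, 6, 7}) = 4
G(10) = mex({0, 1, 3, 4, 5, 7}) = 2
G(11) = mex({0, 1, 2, 3, 4, 5}) = 6
G(12) = mex({0, 1, 2, 3, 5, 6, 7}) = 4
Therefore G(12) = 4.

4


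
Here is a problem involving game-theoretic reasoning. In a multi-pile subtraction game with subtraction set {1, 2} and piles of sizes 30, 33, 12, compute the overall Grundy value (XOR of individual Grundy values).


Subtraction set: {1, 2}
For this subtraction set, G(n) = n mod 3 (period = max + 1 = 3).
Pile 1 (size 30): G(30) = 30 mod 3 = 0
Pile 2 (size 33): G(33) = 33 mod 3 = 0
Pile 3 (size 12): G(12) = 12 mod 3 = 0
Total Grundy value = XOR of all: 0 XOR 0 XOR 0 = 0

0


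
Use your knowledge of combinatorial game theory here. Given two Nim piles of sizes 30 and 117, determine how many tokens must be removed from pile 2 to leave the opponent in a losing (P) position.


Piles: 30 and 117
Current XOR: 30 XOR 117 = 107 (non-zero, so this is an N-position).
To make the XOR zero, we need to find a move that balances the piles.
For pile 2 (size 117): target = 117 XOR 107 = 30
We reduce pile 2 from 117 to 30.
Tokens removed: 117 - 30 = 87
Verification: 30 XOR 30 = 0

87


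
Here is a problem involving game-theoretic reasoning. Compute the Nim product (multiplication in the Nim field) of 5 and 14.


Nim multiplication is bilinear over XOR: (u XOR v) * w = (u*w) XOR (v*w).
So we split each operand into its bit components and XOR the pairwise Nim products.
5 = 1 + 4 (as XOR of powers of 2).
14 = 2 + 4 + 8 (as XOR of powers of 2).
Using the standard Nim-product table on single bits:
  2*2 = 3,   2*4 = 8,   2*8 = 12,
  4*4 = 6,   4*8 = 11,  8*8 = 13,
and  1*x = x (identity), k*l = l*k (commutative).
Pairwise Nim products:
  1 * 2 = 2
  1 * 4 = 4
  1 * 8 = 8
  4 * 2 = 8
  4 * 4 = 6
  4 * 8 = 11
XOR them: 2 XOR 4 XOR 8 XOR 8 XOR 6 XOR 11 = 11.
Result: 5 * 14 = 11 (in Nim).

11


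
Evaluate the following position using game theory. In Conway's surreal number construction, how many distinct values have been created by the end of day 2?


Day 0: {|} = 0 is born. Count = 1.
Day n: the number of surreal numbers born by day n is 2^(n+1) - 1.
By day 0: 2^1 - 1 = 1
By day 1: 2^2 - 1 = 3
By day 2: 2^3 - 1 = 7
By day 2: 7 surreal numbers.

7


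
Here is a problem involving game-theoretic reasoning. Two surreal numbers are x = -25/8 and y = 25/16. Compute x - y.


x = -25/8, y = 25/16
Converting to common denominator: 16
x = -50/16, y = 25/16
x - y = -25/8 - 25/16 = -75/16

-75/16
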